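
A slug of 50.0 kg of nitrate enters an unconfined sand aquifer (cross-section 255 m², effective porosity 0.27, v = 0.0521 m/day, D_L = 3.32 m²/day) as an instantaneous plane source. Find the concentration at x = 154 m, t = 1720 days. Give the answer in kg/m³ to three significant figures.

For an instantaneous plane source, C(x,t) = M/(n_e·A·√(4πDt)) · exp(−(x−vt)²/(4Dt)), with n_e·A the pore (flow) area.
Plume center vt = 0.0521 × 1720 = 89.612 m, so the well at 154 m is 64.388 m downgradient of the peak.
√(4πDt) = 267.9 m, giving peak height M/(n_e·A·√(4πDt)) = 50.0/(0.27 × 255 × 267.9) = 0.002711 kg/m³.
(x−vt)²/(4Dt) = (64.388)²/(4 × 3.32 × 1720) = 0.1815; exp(−0.1815) = 0.8340.
C = 0.002711 × 0.8340 = 0.00226 kg/m³.

0.00226 kg/m³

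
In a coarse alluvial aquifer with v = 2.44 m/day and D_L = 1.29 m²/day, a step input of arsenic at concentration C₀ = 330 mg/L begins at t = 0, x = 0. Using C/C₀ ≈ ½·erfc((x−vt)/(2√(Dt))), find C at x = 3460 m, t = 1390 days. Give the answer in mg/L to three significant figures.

For a continuous step input, C/C₀ ≈ ½·erfc((x−vt)/(2√(Dt))).
vt = 2.44 × 1390 = 3391.6 m and 2√(Dt) = 2√(1.29 × 1390) = 84.69 m.
Argument (x−vt)/(2√(Dt)) = (3460 − 3391.6)/84.69 = 0.8077; ½·erfc(0.8077) = 0.1267.
C = 330 × 0.1267 = 41.8 mg/L.

41.8 mg/L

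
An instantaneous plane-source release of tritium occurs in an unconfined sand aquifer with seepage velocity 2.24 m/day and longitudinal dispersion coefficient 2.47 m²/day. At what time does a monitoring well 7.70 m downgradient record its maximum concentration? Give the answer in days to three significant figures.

For the 1D instantaneous-source solution, setting ∂C/∂t = 0 at fixed x gives v²t² + 2Dt − x² = 0, so t = (√(D² + v²x²) − D)/v².
√(D² + v²x²) = √(2.47² + 2.24² × 7.70²) = 17.42; v² = 5.0176.
t = (17.42 − 2.47)/5.0176 = 2.98 days (vs. the pure-advection estimate x/v = 3.44 d).

2.98 days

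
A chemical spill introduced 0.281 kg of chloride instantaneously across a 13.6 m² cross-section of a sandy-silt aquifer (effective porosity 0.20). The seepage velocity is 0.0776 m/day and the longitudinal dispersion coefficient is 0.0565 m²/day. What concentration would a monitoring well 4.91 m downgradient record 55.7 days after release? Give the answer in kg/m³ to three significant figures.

0.0160 kg/m³

For an instantaneous plane source, C(x,t) = M/(n_e·A·√(4πDt)) · exp(−(x−vt)²/(4Dt)), with n_e·A the pore (flow) area.
Plume center vt = 0.0776 × 55.7 = 4.32232 m, so the well at 4.91 m is 0.58768 m downgradient of the peak.
√(4πDt) = 6.289 m, giving peak height M/(n_e·A·√(4πDt)) = 0.281/(0.20 × 13.6 × 6.289) = 0.01643 kg/m³.
(x−vt)²/(4Dt) = (0.58768)²/(4 × 0.0565 × 55.7) = 0.02744; exp(−0.02744) = 0.9729.
C = 0.01643 × 0.9729 = 0.0160 kg/m³.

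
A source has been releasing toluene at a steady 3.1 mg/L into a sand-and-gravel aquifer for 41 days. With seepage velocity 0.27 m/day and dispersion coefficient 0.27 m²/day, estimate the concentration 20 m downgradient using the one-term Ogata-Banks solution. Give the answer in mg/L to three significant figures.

For a continuous step input, C/C₀ ≈ ½·erfc((x−vt)/(2√(Dt))).
vt = 0.27 × 41 = 11.07 m and 2√(Dt) = 2√(0.27 × 41) = 6.654 m.
Argument (x−vt)/(2√(Dt)) = (20 − 11.07)/6.654 = 1.342; ½·erfc(1.342) = 0.02886.
C = 3.1 × 0.02886 = 0.0895 mg/L.

0.0895 mg/L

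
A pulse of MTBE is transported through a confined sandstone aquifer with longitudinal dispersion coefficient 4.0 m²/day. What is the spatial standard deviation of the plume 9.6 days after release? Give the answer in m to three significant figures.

8.76 m

Dispersive spreading gives a Gaussian with σ² = 2Dt; advection only shifts the center.
σ = √(2 × 4.0 × 9.6) = 8.76 m.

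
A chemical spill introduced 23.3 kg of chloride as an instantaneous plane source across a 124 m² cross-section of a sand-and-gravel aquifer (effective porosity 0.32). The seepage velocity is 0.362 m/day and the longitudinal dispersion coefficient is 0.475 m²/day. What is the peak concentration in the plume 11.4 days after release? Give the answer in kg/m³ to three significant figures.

The peak of an instantaneous 1D plume sits at x = vt; there the Gaussian factor is 1 and C_max = M/(n_e·A·√(4πDt)), where n_e·A is the pore area the mass is dissolved in.
√(4πDt) = √(4π × 0.475 × 11.4) = 8.249 m, so C_max = 23.3/(0.32 × 124 × 8.249) = 0.0712 kg/m³.

0.0712 kg/m³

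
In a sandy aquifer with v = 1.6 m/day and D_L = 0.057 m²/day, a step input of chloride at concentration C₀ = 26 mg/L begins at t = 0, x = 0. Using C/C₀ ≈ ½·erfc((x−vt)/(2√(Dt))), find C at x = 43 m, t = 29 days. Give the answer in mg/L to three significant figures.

25.2 mg/L

For a continuous step input, C/C₀ ≈ ½·erfc((x−vt)/(2√(Dt))).
vt = 1.6 × 29 = 46.4 m and 2√(Dt) = 2√(0.057 × 29) = 2.571 m.
Argument (x−vt)/(2√(Dt)) = (43 − 46.4)/2.571 = -1.322; ½·erfc(-1.322) = 0.9692.
C = 26 × 0.9692 = 25.2 mg/L.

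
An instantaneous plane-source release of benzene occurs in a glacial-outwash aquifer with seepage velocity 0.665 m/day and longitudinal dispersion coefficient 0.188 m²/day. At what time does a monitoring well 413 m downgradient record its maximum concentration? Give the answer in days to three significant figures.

For the 1D instantaneous-source solution, setting ∂C/∂t = 0 at fixed x gives v²t² + 2Dt − x² = 0, so t = (√(D² + v²x²) − D)/v².
√(D² + v²x²) = √(0.188² + 0.665² × 413²) = 274.6; v² = 0.442225.
t = (274.6 − 0.188)/0.442225 = 621 days (vs. the pure-advection estimate x/v = 621 d).

621 days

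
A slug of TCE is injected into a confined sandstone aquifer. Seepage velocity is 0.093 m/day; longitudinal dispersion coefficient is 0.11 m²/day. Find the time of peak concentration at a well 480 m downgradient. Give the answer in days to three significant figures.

For the 1D instantaneous-source solution, setting ∂C/∂t = 0 at fixed x gives v²t² + 2Dt − x² = 0, so t = (√(D² + v²x²) − D)/v².
√(D² + v²x²) = √(0.11² + 0.093² × 480²) = 44.64; v² = 0.008649.
t = (44.64 − 0.11)/0.008649 = 5150 days (vs. the pure-advection estimate x/v = 5160 d).

5150 days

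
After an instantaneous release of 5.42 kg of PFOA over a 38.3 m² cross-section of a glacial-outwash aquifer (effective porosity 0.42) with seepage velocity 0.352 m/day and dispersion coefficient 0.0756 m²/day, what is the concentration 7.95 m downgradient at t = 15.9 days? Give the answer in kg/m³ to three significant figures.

For an instantaneous plane source, C(x,t) = M/(n_e·A·√(4πDt)) · exp(−(x−vt)²/(4Dt)), with n_e·A the pore (flow) area.
Plume center vt = 0.352 × 15.9 = 5.5968 m, so the well at 7.95 m is 2.3532 m downgradient of the peak.
√(4πDt) = 3.887 m, giving peak height M/(n_e·A·√(4πDt)) = 5.42/(0.42 × 38.3 × 3.887) = 0.08668 kg/m³.
(x−vt)²/(4Dt) = (2.3532)²/(4 × 0.0756 × 15.9) = 1.152; exp(−1.152) = 0.3160.
C = 0.08668 × 0.3160 = 0.0274 kg/m³.

0.0274 kg/m³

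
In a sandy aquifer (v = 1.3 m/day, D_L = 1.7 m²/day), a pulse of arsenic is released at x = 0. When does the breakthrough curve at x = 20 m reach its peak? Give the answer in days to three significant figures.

For the 1D instantaneous-source solution, setting ∂C/∂t = 0 at fixed x gives v²t² + 2Dt − x² = 0, so t = (√(D² + v²x²) − D)/v².
√(D² + v²x²) = √(1.7² + 1.3² × 20²) = 26.06; v² = 1.69.
t = (26.06 − 1.7)/1.69 = 14.4 days (vs. the pure-advection estimate x/v = 15.4 d).

14.4 days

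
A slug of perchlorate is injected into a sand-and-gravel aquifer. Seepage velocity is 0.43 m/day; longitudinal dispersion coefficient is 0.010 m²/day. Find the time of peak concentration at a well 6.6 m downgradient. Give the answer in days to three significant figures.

For the 1D instantaneous-source solution, setting ∂C/∂t = 0 at fixed x gives v²t² + 2Dt − x² = 0, so t = (√(D² + v²x²) − D)/v².
√(D² + v²x²) = √(0.010² + 0.43² × 6.6²) = 2.838; v² = 0.1849.
t = (2.838 − 0.010)/0.1849 = 15.3 days (vs. the pure-advection estimate x/v = 15.3 d).

15.3 days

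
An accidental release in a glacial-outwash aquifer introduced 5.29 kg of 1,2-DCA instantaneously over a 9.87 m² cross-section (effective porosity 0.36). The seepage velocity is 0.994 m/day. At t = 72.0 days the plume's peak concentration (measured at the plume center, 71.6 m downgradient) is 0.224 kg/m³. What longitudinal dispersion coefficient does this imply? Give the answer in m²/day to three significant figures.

At the plume center C_max = M/(n_e·A·√(4πDt)), so D = M²/(4πt·(n_e·A·C_max)²).
n_e·A·C_max = 0.36 × 9.87 × 0.224 = 0.7959 kg/m.
D = 5.29²/(4π × 72.0 × 0.7959²) = 0.0488 m²/day.

0.0488 m²/day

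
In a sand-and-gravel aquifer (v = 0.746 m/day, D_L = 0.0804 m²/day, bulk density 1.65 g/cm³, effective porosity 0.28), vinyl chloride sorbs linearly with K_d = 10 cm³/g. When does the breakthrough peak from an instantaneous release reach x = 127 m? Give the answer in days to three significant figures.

Retardation factor R = 1 + ρ_b·K_d/n = 1 + 1.65 × 10/0.28 = 59.93.
Sorption retards both mechanisms: v_R = v/R = 0.01245 m/day, D_R = D/R = 0.001342 m²/day.
Peak time from v_R²t² + 2D_R t − x² = 0: t = (√(D_R² + v_R²x²) − D_R)/v_R².
√(D_R² + v_R²x²) = √(0.001342² + 0.01245² × 127²) = 1.581; v_R² = 0.0001550.
t = (1.581 − 0.001342)/0.0001550 = 10200 days.

10200 days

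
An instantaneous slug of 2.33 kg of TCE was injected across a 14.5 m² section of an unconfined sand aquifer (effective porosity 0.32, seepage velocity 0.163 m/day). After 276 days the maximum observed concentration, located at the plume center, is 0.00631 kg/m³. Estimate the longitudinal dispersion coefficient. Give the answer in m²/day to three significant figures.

At the plume center C_max = M/(n_e·A·√(4πDt)), so D = M²/(4πt·(n_e·A·C_max)²).
n_e·A·C_max = 0.32 × 14.5 × 0.00631 = 0.02928 kg/m.
D = 2.33²/(4π × 276 × 0.02928²) = 1.83 m²/day.

1.83 m²/day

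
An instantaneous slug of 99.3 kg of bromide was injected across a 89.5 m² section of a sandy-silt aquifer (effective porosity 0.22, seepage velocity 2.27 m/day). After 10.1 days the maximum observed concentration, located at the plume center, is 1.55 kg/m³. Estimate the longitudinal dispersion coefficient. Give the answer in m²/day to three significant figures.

At the plume center C_max = M/(n_e·A·√(4πDt)), so D = M²/(4πt·(n_e·A·C_max)²).
n_e·A·C_max = 0.22 × 89.5 × 1.55 = 30.52 kg/m.
D = 99.3²/(4π × 10.1 × 30.52²) = 0.0834 m²/day.

0.0834 m²/day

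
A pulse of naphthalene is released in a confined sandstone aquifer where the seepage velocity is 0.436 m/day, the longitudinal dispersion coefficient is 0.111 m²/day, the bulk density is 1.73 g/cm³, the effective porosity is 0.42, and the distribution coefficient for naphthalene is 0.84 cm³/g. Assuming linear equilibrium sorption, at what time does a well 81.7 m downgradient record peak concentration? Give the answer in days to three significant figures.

Retardation factor R = 1 + ρ_b·K_d/n = 1 + 1.73 × 0.84/0.42 = 4.460.
Sorption retards both mechanisms: v_R = v/R = 0.09776 m/day, D_R = D/R = 0.02489 m²/day.
Peak time from v_R²t² + 2D_R t − x² = 0: t = (√(D_R² + v_R²x²) − D_R)/v_R².
√(D_R² + v_R²x²) = √(0.02489² + 0.09776² × 81.7²) = 7.987; v_R² = 0.009557.
t = (7.987 − 0.02489)/0.009557 = 833 days.

833 days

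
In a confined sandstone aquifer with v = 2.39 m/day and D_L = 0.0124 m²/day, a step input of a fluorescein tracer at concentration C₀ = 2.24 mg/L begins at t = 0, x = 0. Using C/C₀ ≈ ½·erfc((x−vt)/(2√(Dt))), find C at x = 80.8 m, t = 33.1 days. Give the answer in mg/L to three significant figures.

0.0694 mg/L

For a continuous step input, C/C₀ ≈ ½·erfc((x−vt)/(2√(Dt))).
vt = 2.39 × 33.1 = 79.109 m and 2√(Dt) = 2√(0.0124 × 33.1) = 1.281 m.
Argument (x−vt)/(2√(Dt)) = (80.8 − 79.109)/1.281 = 1.320; ½·erfc(1.320) = 0.03097.
C = 2.24 × 0.03097 = 0.0694 mg/L.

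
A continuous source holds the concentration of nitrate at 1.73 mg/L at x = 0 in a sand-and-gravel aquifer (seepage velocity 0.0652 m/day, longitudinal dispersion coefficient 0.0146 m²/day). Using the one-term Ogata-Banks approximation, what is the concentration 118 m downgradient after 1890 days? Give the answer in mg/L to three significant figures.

1.31 mg/L

For a continuous step input, C/C₀ ≈ ½·erfc((x−vt)/(2√(Dt))).
vt = 0.0652 × 1890 = 123.228 m and 2√(Dt) = 2√(0.0146 × 1890) = 10.51 m.
Argument (x−vt)/(2√(Dt)) = (118 − 123.228)/10.51 = -0.4974; ½·erfc(-0.4974) = 0.7591.
C = 1.73 × 0.7591 = 1.31 mg/L.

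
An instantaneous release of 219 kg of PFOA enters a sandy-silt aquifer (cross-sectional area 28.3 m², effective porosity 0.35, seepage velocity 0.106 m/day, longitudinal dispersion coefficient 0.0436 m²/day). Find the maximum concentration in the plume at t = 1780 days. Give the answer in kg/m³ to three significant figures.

0.708 kg/m³

The peak of an instantaneous 1D plume sits at x = vt; there the Gaussian factor is 1 and C_max = M/(n_e·A·√(4πDt)), where n_e·A is the pore area the mass is dissolved in.
√(4πDt) = √(4π × 0.0436 × 1780) = 31.23 m, so C_max = 219/(0.35 × 28.3 × 31.23) = 0.708 kg/m³.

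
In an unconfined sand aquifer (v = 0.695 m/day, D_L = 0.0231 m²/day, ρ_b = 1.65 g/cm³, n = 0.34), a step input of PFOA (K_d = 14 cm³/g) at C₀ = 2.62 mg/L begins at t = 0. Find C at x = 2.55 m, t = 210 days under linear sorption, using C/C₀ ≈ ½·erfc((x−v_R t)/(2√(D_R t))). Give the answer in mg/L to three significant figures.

0.325 mg/L

Retardation factor R = 1 + ρ_b·K_d/n = 1 + 1.65 × 14/0.34 = 68.94.
Sorption retards both mechanisms: v_R = v/R = 0.01008 m/day, D_R = D/R = 0.0003351 m²/day.
v_R·t = 0.01008 × 210 = 2.1168 m; 2√(D_R t) = 0.5306 m; argument = (2.55 − 2.1168)/0.5306 = 0.8164.
C = C₀ × ½·erfc(0.8164) = 2.62 × 0.1241 = 0.325 mg/L.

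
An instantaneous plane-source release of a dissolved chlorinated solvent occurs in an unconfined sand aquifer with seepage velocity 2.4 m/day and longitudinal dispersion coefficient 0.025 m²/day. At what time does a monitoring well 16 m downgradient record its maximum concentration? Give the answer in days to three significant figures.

For the 1D instantaneous-source solution, setting ∂C/∂t = 0 at fixed x gives v²t² + 2Dt − x² = 0, so t = (√(D² + v²x²) − D)/v².
√(D² + v²x²) = √(0.025² + 2.4² × 16²) = 38.40; v² = 5.76.
t = (38.40 − 0.025)/5.76 = 6.66 days (vs. the pure-advection estimate x/v = 6.67 d).

6.66 days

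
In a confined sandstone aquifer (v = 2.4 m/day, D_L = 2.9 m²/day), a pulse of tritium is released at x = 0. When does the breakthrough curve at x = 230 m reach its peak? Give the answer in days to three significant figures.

For the 1D instantaneous-source solution, setting ∂C/∂t = 0 at fixed x gives v²t² + 2Dt − x² = 0, so t = (√(D² + v²x²) − D)/v².
√(D² + v²x²) = √(2.9² + 2.4² × 230²) = 552.0; v² = 5.76.
t = (552.0 − 2.9)/5.76 = 95.3 days (vs. the pure-advection estimate x/v = 95.8 d).

95.3 days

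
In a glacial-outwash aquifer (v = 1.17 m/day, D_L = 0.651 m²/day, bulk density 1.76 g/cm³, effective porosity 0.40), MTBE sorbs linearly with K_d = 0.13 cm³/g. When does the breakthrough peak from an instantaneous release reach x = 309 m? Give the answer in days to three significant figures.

414 days

Retardation factor R = 1 + ρ_b·K_d/n = 1 + 1.76 × 0.13/0.40 = 1.572.
Sorption retards both mechanisms: v_R = v/R = 0.7443 m/day, D_R = D/R = 0.4141 m²/day.
Peak time from v_R²t² + 2D_R t − x² = 0: t = (√(D_R² + v_R²x²) − D_R)/v_R².
√(D_R² + v_R²x²) = √(0.4141² + 0.7443² × 309²) = 230.0; v_R² = 0.5540.
t = (230.0 − 0.4141)/0.5540 = 414 days.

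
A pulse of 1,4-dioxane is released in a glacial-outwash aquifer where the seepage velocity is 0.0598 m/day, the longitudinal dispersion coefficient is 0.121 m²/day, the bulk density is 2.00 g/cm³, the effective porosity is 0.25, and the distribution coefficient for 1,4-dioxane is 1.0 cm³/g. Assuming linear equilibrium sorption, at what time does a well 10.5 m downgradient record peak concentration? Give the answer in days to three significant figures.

Retardation factor R = 1 + ρ_b·K_d/n = 1 + 2.00 × 1.0/0.25 = 9.000.
Sorption retards both mechanisms: v_R = v/R = 0.006644 m/day, D_R = D/R = 0.01344 m²/day.
Peak time from v_R²t² + 2D_R t − x² = 0: t = (√(D_R² + v_R²x²) − D_R)/v_R².
√(D_R² + v_R²x²) = √(0.01344² + 0.006644² × 10.5²) = 0.07104; v_R² = 4.414e-05.
t = (0.07104 − 0.01344)/4.414e-05 = 1300 days.

1300 days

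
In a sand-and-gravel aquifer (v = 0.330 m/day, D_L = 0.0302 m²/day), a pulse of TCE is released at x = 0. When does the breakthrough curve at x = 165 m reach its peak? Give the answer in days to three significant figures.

For the 1D instantaneous-source solution, setting ∂C/∂t = 0 at fixed x gives v²t² + 2Dt − x² = 0, so t = (√(D² + v²x²) − D)/v².
√(D² + v²x²) = √(0.0302² + 0.330² × 165²) = 54.45; v² = 0.1089.
t = (54.45 − 0.0302)/0.1089 = 500 days (vs. the pure-advection estimate x/v = 500 d).

500 days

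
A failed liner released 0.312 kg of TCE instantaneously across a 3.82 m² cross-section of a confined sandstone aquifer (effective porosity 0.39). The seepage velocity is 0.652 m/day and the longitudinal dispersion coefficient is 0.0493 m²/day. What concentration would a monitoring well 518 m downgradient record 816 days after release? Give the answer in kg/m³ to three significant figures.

For an instantaneous plane source, C(x,t) = M/(n_e·A·√(4πDt)) · exp(−(x−vt)²/(4Dt)), with n_e·A the pore (flow) area.
Plume center vt = 0.652 × 816 = 532.032 m, so the well at 518 m is 14.032 m upgradient of the peak.
√(4πDt) = 22.48 m, giving peak height M/(n_e·A·√(4πDt)) = 0.312/(0.39 × 3.82 × 22.48) = 0.009316 kg/m³.
(x−vt)²/(4Dt) = (-14.032)²/(4 × 0.0493 × 816) = 1.224; exp(−1.224) = 0.2941.
C = 0.009316 × 0.2941 = 0.00274 kg/m³.

0.00274 kg/m³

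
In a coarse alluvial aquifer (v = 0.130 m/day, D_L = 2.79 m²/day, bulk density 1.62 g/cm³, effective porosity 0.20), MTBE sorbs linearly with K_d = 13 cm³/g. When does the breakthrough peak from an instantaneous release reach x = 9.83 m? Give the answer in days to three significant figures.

1750 days

Retardation factor R = 1 + ρ_b·K_d/n = 1 + 1.62 × 13/0.20 = 106.3.
Sorption retards both mechanisms: v_R = v/R = 0.001223 m/day, D_R = D/R = 0.02625 m²/day.
Peak time from v_R²t² + 2D_R t − x² = 0: t = (√(D_R² + v_R²x²) − D_R)/v_R².
√(D_R² + v_R²x²) = √(0.02625² + 0.001223² × 9.83²) = 0.02887; v_R² = 1.496e-06.
t = (0.02887 − 0.02625)/1.496e-06 = 1750 days.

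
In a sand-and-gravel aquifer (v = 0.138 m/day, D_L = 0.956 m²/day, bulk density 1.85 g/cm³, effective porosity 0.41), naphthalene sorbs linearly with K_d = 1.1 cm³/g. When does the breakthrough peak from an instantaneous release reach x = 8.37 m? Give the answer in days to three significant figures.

Retardation factor R = 1 + ρ_b·K_d/n = 1 + 1.85 × 1.1/0.41 = 5.963.
Sorption retards both mechanisms: v_R = v/R = 0.02314 m/day, D_R = D/R = 0.1603 m²/day.
Peak time from v_R²t² + 2D_R t − x² = 0: t = (√(D_R² + v_R²x²) − D_R)/v_R².
√(D_R² + v_R²x²) = √(0.1603² + 0.02314² × 8.37²) = 0.2514; v_R² = 0.0005355.
t = (0.2514 − 0.1603)/0.0005355 = 170 days.

170 days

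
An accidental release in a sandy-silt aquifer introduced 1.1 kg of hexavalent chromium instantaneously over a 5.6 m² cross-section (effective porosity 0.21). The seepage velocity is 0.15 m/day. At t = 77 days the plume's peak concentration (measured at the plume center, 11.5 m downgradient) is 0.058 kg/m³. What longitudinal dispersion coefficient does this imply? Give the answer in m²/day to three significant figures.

At the plume center C_max = M/(n_e·A·√(4πDt)), so D = M²/(4πt·(n_e·A·C_max)²).
n_e·A·C_max = 0.21 × 5.6 × 0.058 = 0.06821 kg/m.
D = 1.1²/(4π × 77 × 0.06821²) = 0.269 m²/day.

0.269 m²/day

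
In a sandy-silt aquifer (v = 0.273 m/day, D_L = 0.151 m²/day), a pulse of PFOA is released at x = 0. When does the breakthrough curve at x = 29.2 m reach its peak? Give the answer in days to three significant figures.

105 days

For the 1D instantaneous-source solution, setting ∂C/∂t = 0 at fixed x gives v²t² + 2Dt − x² = 0, so t = (√(D² + v²x²) − D)/v².
√(D² + v²x²) = √(0.151² + 0.273² × 29.2²) = 7.973; v² = 0.074529.
t = (7.973 − 0.151)/0.074529 = 105 days (vs. the pure-advection estimate x/v = 107 d).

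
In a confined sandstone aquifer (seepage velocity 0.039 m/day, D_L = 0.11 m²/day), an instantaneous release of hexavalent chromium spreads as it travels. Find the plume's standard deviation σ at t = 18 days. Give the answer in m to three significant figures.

1.99 m

Dispersive spreading gives a Gaussian with σ² = 2Dt; advection only shifts the center.
σ = √(2 × 0.11 × 18) = 1.99 m.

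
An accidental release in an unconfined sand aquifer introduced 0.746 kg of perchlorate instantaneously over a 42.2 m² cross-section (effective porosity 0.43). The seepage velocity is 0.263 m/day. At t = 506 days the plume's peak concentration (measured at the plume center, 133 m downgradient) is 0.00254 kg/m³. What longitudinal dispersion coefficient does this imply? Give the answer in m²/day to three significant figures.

At the plume center C_max = M/(n_e·A·√(4πDt)), so D = M²/(4πt·(n_e·A·C_max)²).
n_e·A·C_max = 0.43 × 42.2 × 0.00254 = 0.04609 kg/m.
D = 0.746²/(4π × 506 × 0.04609²) = 0.0412 m²/day.

0.0412 m²/day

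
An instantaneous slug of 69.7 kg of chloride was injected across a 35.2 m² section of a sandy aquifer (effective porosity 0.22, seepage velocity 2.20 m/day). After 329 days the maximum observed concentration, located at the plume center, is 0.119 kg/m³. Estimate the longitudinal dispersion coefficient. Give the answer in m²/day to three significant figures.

1.38 m²/day

At the plume center C_max = M/(n_e·A·√(4πDt)), so D = M²/(4πt·(n_e·A·C_max)²).
n_e·A·C_max = 0.22 × 35.2 × 0.119 = 0.9215 kg/m.
D = 69.7²/(4π × 329 × 0.9215²) = 1.38 m²/day.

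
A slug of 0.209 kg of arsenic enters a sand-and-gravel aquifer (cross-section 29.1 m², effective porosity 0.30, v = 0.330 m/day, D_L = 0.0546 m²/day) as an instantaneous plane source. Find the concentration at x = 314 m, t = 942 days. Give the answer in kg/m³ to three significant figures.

0.000898 kg/m³

For an instantaneous plane source, C(x,t) = M/(n_e·A·√(4πDt)) · exp(−(x−vt)²/(4Dt)), with n_e·A the pore (flow) area.
Plume center vt = 0.330 × 942 = 310.86 m, so the well at 314 m is 3.14 m downgradient of the peak.
√(4πDt) = 25.42 m, giving peak height M/(n_e·A·√(4πDt)) = 0.209/(0.30 × 29.1 × 25.42) = 0.0009418 kg/m³.
(x−vt)²/(4Dt) = (3.14)²/(4 × 0.0546 × 942) = 0.04792; exp(−0.04792) = 0.9532.
C = 0.0009418 × 0.9532 = 0.000898 kg/m³.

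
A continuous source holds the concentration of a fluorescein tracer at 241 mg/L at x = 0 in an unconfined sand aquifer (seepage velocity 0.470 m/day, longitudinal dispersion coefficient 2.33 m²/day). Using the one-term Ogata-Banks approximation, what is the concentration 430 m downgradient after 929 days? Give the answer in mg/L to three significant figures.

130 mg/L

For a continuous step input, C/C₀ ≈ ½·erfc((x−vt)/(2√(Dt))).
vt = 0.470 × 929 = 436.63 m and 2√(Dt) = 2√(2.33 × 929) = 93.05 m.
Argument (x−vt)/(2√(Dt)) = (430 − 436.63)/93.05 = -0.07125; ½·erfc(-0.07125) = 0.5401.
C = 241 × 0.5401 = 130 mg/L.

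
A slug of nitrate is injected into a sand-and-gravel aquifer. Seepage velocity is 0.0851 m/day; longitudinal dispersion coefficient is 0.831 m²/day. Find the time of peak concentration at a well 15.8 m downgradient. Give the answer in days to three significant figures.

For the 1D instantaneous-source solution, setting ∂C/∂t = 0 at fixed x gives v²t² + 2Dt − x² = 0, so t = (√(D² + v²x²) − D)/v².
√(D² + v²x²) = √(0.831² + 0.0851² × 15.8²) = 1.581; v² = 0.00724201.
t = (1.581 − 0.831)/0.00724201 = 104 days (vs. the pure-advection estimate x/v = 186 d).

104 days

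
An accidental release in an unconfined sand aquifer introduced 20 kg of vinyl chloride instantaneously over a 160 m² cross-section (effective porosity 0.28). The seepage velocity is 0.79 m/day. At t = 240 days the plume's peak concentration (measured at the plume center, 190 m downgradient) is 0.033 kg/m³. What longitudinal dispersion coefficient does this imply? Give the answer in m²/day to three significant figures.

At the plume center C_max = M/(n_e·A·√(4πDt)), so D = M²/(4πt·(n_e·A·C_max)²).
n_e·A·C_max = 0.28 × 160 × 0.033 = 1.478 kg/m.
D = 20²/(4π × 240 × 1.478²) = 0.0607 m²/day.

0.0607 m²/day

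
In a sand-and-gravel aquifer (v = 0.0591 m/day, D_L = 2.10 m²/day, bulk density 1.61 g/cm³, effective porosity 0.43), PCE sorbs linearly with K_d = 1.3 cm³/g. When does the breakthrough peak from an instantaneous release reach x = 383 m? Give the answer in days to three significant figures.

34700 days

Retardation factor R = 1 + ρ_b·K_d/n = 1 + 1.61 × 1.3/0.43 = 5.867.
Sorption retards both mechanisms: v_R = v/R = 0.01007 m/day, D_R = D/R = 0.3579 m²/day.
Peak time from v_R²t² + 2D_R t − x² = 0: t = (√(D_R² + v_R²x²) − D_R)/v_R².
√(D_R² + v_R²x²) = √(0.3579² + 0.01007² × 383²) = 3.873; v_R² = 0.0001014.
t = (3.873 − 0.3579)/0.0001014 = 34700 days.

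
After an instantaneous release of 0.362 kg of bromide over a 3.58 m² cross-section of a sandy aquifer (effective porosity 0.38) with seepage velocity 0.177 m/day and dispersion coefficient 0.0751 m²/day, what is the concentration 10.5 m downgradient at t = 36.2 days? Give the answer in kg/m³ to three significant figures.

0.00976 kg/m³

For an instantaneous plane source, C(x,t) = M/(n_e·A·√(4πDt)) · exp(−(x−vt)²/(4Dt)), with n_e·A the pore (flow) area.
Plume center vt = 0.177 × 36.2 = 6.4074 m, so the well at 10.5 m is 4.0926 m downgradient of the peak.
√(4πDt) = 5.845 m, giving peak height M/(n_e·A·√(4πDt)) = 0.362/(0.38 × 3.58 × 5.845) = 0.04553 kg/m³.
(x−vt)²/(4Dt) = (4.0926)²/(4 × 0.0751 × 36.2) = 1.540; exp(−1.540) = 0.2144.
C = 0.04553 × 0.2144 = 0.00976 kg/m³.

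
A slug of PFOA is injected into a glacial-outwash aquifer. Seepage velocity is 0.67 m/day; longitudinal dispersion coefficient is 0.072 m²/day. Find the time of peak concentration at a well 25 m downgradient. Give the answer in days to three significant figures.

37.2 days

For the 1D instantaneous-source solution, setting ∂C/∂t = 0 at fixed x gives v²t² + 2Dt − x² = 0, so t = (√(D² + v²x²) − D)/v².
√(D² + v²x²) = √(0.072² + 0.67² × 25²) = 16.75; v² = 0.4489.
t = (16.75 − 0.072)/0.4489 = 37.2 days (vs. the pure-advection estimate x/v = 37.3 d).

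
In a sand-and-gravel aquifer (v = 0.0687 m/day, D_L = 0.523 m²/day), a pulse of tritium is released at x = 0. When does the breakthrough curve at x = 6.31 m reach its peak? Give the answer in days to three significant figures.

For the 1D instantaneous-source solution, setting ∂C/∂t = 0 at fixed x gives v²t² + 2Dt − x² = 0, so t = (√(D² + v²x²) − D)/v².
√(D² + v²x²) = √(0.523² + 0.0687² × 6.31²) = 0.6793; v² = 0.00471969.
t = (0.6793 − 0.523)/0.00471969 = 33.1 days (vs. the pure-advection estimate x/v = 91.8 d).

33.1 days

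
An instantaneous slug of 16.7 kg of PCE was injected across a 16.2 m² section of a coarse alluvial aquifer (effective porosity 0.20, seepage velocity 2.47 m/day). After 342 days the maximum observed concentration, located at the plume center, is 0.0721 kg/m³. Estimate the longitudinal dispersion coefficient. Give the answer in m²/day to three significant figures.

At the plume center C_max = M/(n_e·A·√(4πDt)), so D = M²/(4πt·(n_e·A·C_max)²).
n_e·A·C_max = 0.20 × 16.2 × 0.0721 = 0.2336 kg/m.
D = 16.7²/(4π × 342 × 0.2336²) = 1.19 m²/day.

1.19 m²/day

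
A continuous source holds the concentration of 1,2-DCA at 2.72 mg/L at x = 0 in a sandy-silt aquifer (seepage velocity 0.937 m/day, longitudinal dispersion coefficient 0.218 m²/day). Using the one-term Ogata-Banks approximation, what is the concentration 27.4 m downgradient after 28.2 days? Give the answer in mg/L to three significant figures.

For a continuous step input, C/C₀ ≈ ½·erfc((x−vt)/(2√(Dt))).
vt = 0.937 × 28.2 = 26.4234 m and 2√(Dt) = 2√(0.218 × 28.2) = 4.959 m.
Argument (x−vt)/(2√(Dt)) = (27.4 − 26.4234)/4.959 = 0.1969; ½·erfc(0.1969) = 0.3903.
C = 2.72 × 0.3903 = 1.06 mg/L.

1.06 mg/L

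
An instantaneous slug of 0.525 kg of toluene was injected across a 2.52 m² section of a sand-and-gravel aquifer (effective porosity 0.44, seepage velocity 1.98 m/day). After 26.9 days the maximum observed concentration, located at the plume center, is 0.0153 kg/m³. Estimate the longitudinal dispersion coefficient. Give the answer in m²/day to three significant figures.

2.83 m²/day

At the plume center C_max = M/(n_e·A·√(4πDt)), so D = M²/(4πt·(n_e·A·C_max)²).
n_e·A·C_max = 0.44 × 2.52 × 0.0153 = 0.01696 kg/m.
D = 0.525²/(4π × 26.9 × 0.01696²) = 2.83 m²/day.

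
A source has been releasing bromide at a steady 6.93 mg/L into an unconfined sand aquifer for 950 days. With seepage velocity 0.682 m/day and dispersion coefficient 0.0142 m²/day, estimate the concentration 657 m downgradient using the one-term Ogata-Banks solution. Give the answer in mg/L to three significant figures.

0.276 mg/L

For a continuous step input, C/C₀ ≈ ½·erfc((x−vt)/(2√(Dt))).
vt = 0.682 × 950 = 647.9 m and 2√(Dt) = 2√(0.0142 × 950) = 7.346 m.
Argument (x−vt)/(2√(Dt)) = (657 − 647.9)/7.346 = 1.239; ½·erfc(1.239) = 0.03987.
C = 6.93 × 0.03987 = 0.276 mg/L.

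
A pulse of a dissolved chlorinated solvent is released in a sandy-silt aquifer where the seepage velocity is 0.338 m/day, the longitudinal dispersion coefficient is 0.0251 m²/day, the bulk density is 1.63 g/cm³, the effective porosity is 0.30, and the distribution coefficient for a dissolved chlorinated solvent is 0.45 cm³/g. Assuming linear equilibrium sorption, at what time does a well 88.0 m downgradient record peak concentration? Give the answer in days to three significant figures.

896 days

Retardation factor R = 1 + ρ_b·K_d/n = 1 + 1.63 × 0.45/0.30 = 3.445.
Sorption retards both mechanisms: v_R = v/R = 0.09811 m/day, D_R = D/R = 0.007286 m²/day.
Peak time from v_R²t² + 2D_R t − x² = 0: t = (√(D_R² + v_R²x²) − D_R)/v_R².
√(D_R² + v_R²x²) = √(0.007286² + 0.09811² × 88.0²) = 8.634; v_R² = 0.009626.
t = (8.634 − 0.007286)/0.009626 = 896 days.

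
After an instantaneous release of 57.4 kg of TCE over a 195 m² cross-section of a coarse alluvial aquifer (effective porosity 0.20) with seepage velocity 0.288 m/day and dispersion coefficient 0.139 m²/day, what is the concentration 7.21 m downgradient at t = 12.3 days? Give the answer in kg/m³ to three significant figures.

For an instantaneous plane source, C(x,t) = M/(n_e·A·√(4πDt)) · exp(−(x−vt)²/(4Dt)), with n_e·A the pore (flow) area.
Plume center vt = 0.288 × 12.3 = 3.5424 m, so the well at 7.21 m is 3.6676 m downgradient of the peak.
√(4πDt) = 4.635 m, giving peak height M/(n_e·A·√(4πDt)) = 57.4/(0.20 × 195 × 4.635) = 0.3175 kg/m³.
(x−vt)²/(4Dt) = (3.6676)²/(4 × 0.139 × 12.3) = 1.967; exp(−1.967) = 0.1399.
C = 0.3175 × 0.1399 = 0.0444 kg/m³.

0.0444 kg/m³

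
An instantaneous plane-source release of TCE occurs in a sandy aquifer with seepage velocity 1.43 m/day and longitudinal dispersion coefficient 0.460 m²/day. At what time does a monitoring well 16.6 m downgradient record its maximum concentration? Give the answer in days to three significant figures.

For the 1D instantaneous-source solution, setting ∂C/∂t = 0 at fixed x gives v²t² + 2Dt − x² = 0, so t = (√(D² + v²x²) − D)/v².
√(D² + v²x²) = √(0.460² + 1.43² × 16.6²) = 23.74; v² = 2.0449.
t = (23.74 − 0.460)/2.0449 = 11.4 days (vs. the pure-advection estimate x/v = 11.6 d).

11.4 days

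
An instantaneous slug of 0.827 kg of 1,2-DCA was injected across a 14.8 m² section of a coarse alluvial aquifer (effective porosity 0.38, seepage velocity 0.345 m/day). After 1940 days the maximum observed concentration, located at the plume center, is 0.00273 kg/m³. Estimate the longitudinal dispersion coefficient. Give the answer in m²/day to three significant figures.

0.119 m²/day

At the plume center C_max = M/(n_e·A·√(4πDt)), so D = M²/(4πt·(n_e·A·C_max)²).
n_e·A·C_max = 0.38 × 14.8 × 0.00273 = 0.01535 kg/m.
D = 0.827²/(4π × 1940 × 0.01535²) = 0.119 m²/day.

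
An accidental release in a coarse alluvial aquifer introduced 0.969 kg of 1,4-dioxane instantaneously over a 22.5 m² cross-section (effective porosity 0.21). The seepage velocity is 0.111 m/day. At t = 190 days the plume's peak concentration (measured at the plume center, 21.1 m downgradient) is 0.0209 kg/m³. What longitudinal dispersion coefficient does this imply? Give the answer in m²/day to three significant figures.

0.0403 m²/day

At the plume center C_max = M/(n_e·A·√(4πDt)), so D = M²/(4πt·(n_e·A·C_max)²).
n_e·A·C_max = 0.21 × 22.5 × 0.0209 = 0.09875 kg/m.
D = 0.969²/(4π × 190 × 0.09875²) = 0.0403 m²/day.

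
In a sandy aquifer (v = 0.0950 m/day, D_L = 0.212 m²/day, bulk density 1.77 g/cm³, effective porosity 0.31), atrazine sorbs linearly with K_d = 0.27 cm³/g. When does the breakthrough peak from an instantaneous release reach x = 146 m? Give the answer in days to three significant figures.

3850 days

Retardation factor R = 1 + ρ_b·K_d/n = 1 + 1.77 × 0.27/0.31 = 2.542.
Sorption retards both mechanisms: v_R = v/R = 0.03737 m/day, D_R = D/R = 0.08340 m²/day.
Peak time from v_R²t² + 2D_R t − x² = 0: t = (√(D_R² + v_R²x²) − D_R)/v_R².
√(D_R² + v_R²x²) = √(0.08340² + 0.03737² × 146²) = 5.457; v_R² = 0.001397.
t = (5.457 − 0.08340)/0.001397 = 3850 days.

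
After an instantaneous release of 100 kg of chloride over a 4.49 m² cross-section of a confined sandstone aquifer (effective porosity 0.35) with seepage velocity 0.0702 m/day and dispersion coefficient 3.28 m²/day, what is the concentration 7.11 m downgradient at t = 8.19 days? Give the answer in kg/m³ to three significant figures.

2.33 kg/m³

For an instantaneous plane source, C(x,t) = M/(n_e·A·√(4πDt)) · exp(−(x−vt)²/(4Dt)), with n_e·A the pore (flow) area.
Plume center vt = 0.0702 × 8.19 = 0.574938 m, so the well at 7.11 m is 6.535062 m downgradient of the peak.
√(4πDt) = 18.37 m, giving peak height M/(n_e·A·√(4πDt)) = 100/(0.35 × 4.49 × 18.37) = 3.464 kg/m³.
(x−vt)²/(4Dt) = (6.535062)²/(4 × 3.28 × 8.19) = 0.3974; exp(−0.3974) = 0.6721.
C = 3.464 × 0.6721 = 2.33 kg/m³.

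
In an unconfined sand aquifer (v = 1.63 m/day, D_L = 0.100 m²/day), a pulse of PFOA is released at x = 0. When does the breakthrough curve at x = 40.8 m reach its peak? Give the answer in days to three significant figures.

25.0 days

For the 1D instantaneous-source solution, setting ∂C/∂t = 0 at fixed x gives v²t² + 2Dt − x² = 0, so t = (√(D² + v²x²) − D)/v².
√(D² + v²x²) = √(0.100² + 1.63² × 40.8²) = 66.50; v² = 2.6569.
t = (66.50 − 0.100)/2.6569 = 25.0 days (vs. the pure-advection estimate x/v = 25.0 d).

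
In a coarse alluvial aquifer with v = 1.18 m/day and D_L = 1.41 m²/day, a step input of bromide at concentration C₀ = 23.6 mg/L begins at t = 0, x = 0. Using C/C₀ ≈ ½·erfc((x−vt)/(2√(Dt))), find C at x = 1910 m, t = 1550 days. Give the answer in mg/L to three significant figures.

For a continuous step input, C/C₀ ≈ ½·erfc((x−vt)/(2√(Dt))).
vt = 1.18 × 1550 = 1829 m and 2√(Dt) = 2√(1.41 × 1550) = 93.50 m.
Argument (x−vt)/(2√(Dt)) = (1910 − 1829)/93.50 = 0.8663; ½·erfc(0.8663) = 0.1103.
C = 23.6 × 0.1103 = 2.60 mg/L.

2.60 mg/L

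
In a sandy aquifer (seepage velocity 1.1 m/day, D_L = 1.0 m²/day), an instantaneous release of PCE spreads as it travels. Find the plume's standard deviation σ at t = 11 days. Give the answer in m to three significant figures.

4.69 m

Dispersive spreading gives a Gaussian with σ² = 2Dt; advection only shifts the center.
σ = √(2 × 1.0 × 11) = 4.69 m.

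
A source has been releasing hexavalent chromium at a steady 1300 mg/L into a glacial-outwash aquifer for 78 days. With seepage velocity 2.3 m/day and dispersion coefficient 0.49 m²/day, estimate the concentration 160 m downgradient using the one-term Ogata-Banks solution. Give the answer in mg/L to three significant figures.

For a continuous step input, C/C₀ ≈ ½·erfc((x−vt)/(2√(Dt))).
vt = 2.3 × 78 = 179.4 m and 2√(Dt) = 2√(0.49 × 78) = 12.36 m.
Argument (x−vt)/(2√(Dt)) = (160 − 179.4)/12.36 = -1.570; ½·erfc(-1.570) = 0.9868.
C = 1300 × 0.9868 = 1280 mg/L.

1280 mg/L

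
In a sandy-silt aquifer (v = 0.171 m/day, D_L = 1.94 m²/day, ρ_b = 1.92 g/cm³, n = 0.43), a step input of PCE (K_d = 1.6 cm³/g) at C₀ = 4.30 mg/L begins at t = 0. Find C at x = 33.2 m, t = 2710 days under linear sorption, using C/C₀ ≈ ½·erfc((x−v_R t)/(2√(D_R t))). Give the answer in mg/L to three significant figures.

Retardation factor R = 1 + ρ_b·K_d/n = 1 + 1.92 × 1.6/0.43 = 8.144.
Sorption retards both mechanisms: v_R = v/R = 0.02100 m/day, D_R = D/R = 0.2382 m²/day.
v_R·t = 0.02100 × 2710 = 56.91 m; 2√(D_R t) = 50.81 m; argument = (33.2 − 56.91)/50.81 = -0.4666.
C = C₀ × ½·erfc(-0.4666) = 4.30 × 0.7453 = 3.20 mg/L.

3.20 mg/L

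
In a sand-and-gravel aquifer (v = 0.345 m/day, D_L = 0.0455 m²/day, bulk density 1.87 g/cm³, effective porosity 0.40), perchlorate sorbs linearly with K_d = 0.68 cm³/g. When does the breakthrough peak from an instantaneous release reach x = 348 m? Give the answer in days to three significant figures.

4210 days

Retardation factor R = 1 + ρ_b·K_d/n = 1 + 1.87 × 0.68/0.40 = 4.179.
Sorption retards both mechanisms: v_R = v/R = 0.08256 m/day, D_R = D/R = 0.01089 m²/day.
Peak time from v_R²t² + 2D_R t − x² = 0: t = (√(D_R² + v_R²x²) − D_R)/v_R².
√(D_R² + v_R²x²) = √(0.01089² + 0.08256² × 348²) = 28.73; v_R² = 0.006816.
t = (28.73 − 0.01089)/0.006816 = 4210 days.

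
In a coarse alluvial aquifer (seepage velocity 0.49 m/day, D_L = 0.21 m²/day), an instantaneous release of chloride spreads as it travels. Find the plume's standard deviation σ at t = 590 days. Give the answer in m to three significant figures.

15.7 m

Dispersive spreading gives a Gaussian with σ² = 2Dt; advection only shifts the center.
σ = √(2 × 0.21 × 590) = 15.7 m.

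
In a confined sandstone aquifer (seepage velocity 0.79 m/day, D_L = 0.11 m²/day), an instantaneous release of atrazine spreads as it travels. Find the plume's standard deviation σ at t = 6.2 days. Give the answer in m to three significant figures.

Dispersive spreading gives a Gaussian with σ² = 2Dt; advection only shifts the center.
σ = √(2 × 0.11 × 6.2) = 1.17 m.

1.17 m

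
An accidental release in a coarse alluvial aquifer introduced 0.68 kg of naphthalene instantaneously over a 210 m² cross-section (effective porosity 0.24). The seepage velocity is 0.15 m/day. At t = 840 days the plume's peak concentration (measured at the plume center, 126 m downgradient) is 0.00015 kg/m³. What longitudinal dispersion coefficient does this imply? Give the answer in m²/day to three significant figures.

0.766 m²/day

At the plume center C_max = M/(n_e·A·√(4πDt)), so D = M²/(4πt·(n_e·A·C_max)²).
n_e·A·C_max = 0.24 × 210 × 0.00015 = 0.007560 kg/m.
D = 0.68²/(4π × 840 × 0.007560²) = 0.766 m²/day.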